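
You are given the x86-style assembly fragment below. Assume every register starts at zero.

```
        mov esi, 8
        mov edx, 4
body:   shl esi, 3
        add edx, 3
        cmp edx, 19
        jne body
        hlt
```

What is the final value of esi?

mov esi, 8 → esi=8
mov edx, 4 → edx=4
shl esi, 3 → esi=8<<3=64
add edx, 3 → edx=4+3=7
cmp edx, 19  (cmp 7,19)
jne body: taken
shl esi, 3 → esi=64<<3=512
add edx, 3 → edx=7+3=10
cmp edx, 19  (cmp 10,19)
jne body: taken
shl esi, 3 → esi=512<<3=4096
add edx, 3 → edx=10+3=13
cmp edx, 19  (cmp 13,19)
jne body: taken
shl esi, 3 → esi=4096<<3=32768
add edx, 3 → edx=13+3=16
cmp edx, 19  (cmp 16,19)
jne body: taken
shl esi, 3 → esi=32768<<3=262144
add edx, 3 → edx=16+3=19
cmp edx, 19  (cmp 19,19)
jne body: not taken
halt.

262144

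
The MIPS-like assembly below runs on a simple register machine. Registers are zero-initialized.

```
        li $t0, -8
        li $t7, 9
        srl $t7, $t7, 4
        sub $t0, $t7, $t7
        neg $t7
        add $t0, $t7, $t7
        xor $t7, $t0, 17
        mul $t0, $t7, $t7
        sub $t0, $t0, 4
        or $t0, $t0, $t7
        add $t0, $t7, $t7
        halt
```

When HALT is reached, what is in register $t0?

after li $t0, -8: $t0=-8
after li $t7, 9: $t7=9
after srl $t7, $t7, 4: $t7=9>>4=0
after sub $t0, $t7, $t7: $t0=0-0=0
after neg $t7: $t7=-(0)=0
after add $t0, $t7, $t7: $t0=0+0=0
after xor $t7, $t0, 17: $t7=0^17=17
after mul $t0, $t7, $t7: $t0=17*17=289
after sub $t0, $t0, 4: $t0=289-4=285
after or $t0, $t0, $t7: $t0=285|17=285
after add $t0, $t7, $t7: $t0=17+17=34
halt.

34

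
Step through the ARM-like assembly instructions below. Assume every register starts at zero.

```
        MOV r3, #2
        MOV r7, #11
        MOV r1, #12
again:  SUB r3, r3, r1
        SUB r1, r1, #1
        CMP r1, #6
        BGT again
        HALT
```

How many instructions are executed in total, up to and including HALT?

28

r3=2
r7=11
r1=12
r3=2-12=-10
r1=12-1=11
CMP r1, #6  (cmp 11,6)
BGT again: taken
r3=(-10)-11=-21
r1=11-1=10
CMP r1, #6  (cmp 10,6)
BGT again: taken
r3=(-21)-10=-31
r1=10-1=9
CMP r1, #6  (cmp 9,6)
BGT again: taken
r3=(-31)-9=-40
r1=9-1=8
CMP r1, #6  (cmp 8,6)
BGT again: taken
r3=(-40)-8=-48
r1=8-1=7
CMP r1, #6  (cmp 7,6)
BGT again: taken
r3=(-48)-7=-55
r1=7-1=6
CMP r1, #6  (cmp 6,6)
BGT again: not taken
halt.
Total executed instructions: 28.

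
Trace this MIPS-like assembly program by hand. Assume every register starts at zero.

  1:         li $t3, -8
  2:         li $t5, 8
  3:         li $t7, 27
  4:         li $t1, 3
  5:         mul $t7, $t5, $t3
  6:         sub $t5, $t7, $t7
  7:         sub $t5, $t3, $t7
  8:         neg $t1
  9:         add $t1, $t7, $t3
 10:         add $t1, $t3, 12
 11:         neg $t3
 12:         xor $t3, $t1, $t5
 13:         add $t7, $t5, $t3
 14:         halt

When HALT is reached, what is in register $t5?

after li $t3, -8: $t3=-8
after li $t5, 8: $t5=8
after li $t7, 27: $t7=27
after li $t1, 3: $t1=3
after mul $t7, $t5, $t3: $t7=8*(-8)=-64
after sub $t5, $t7, $t7: $t5=(-64)-(-64)=0
after sub $t5, $t3, $t7: $t5=(-8)-(-64)=56
after neg $t1: $t1=-(3)=-3
after add $t1, $t7, $t3: $t1=(-64)+(-8)=-72
after add $t1, $t3, 12: $t1=(-8)+12=4
after neg $t3: $t3=-(-8)=8
after xor $t3, $t1, $t5: $t3=4^56=60
after add $t7, $t5, $t3: $t7=56+60=116
halt.

56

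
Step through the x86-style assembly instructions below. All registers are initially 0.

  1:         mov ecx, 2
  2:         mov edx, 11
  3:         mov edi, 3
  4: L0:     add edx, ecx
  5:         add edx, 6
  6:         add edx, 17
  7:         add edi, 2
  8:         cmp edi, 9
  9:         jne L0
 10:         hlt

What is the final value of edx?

mov ecx, 2 → ecx=2
mov edx, 11 → edx=11
mov edi, 3 → edi=3
add edx, ecx → edx=11+2=13
add edx, 6 → edx=13+6=19
add edx, 17 → edx=19+17=36
add edi, 2 → edi=3+2=5
cmp edi, 9  (cmp 5,9)
jne L0: taken
add edx, ecx → edx=36+2=38
add edx, 6 → edx=38+6=44
add edx, 17 → edx=44+17=61
add edi, 2 → edi=5+2=7
cmp edi, 9  (cmp 7,9)
jne L0: taken
add edx, ecx → edx=61+2=63
add edx, 6 → edx=63+6=69
add edx, 17 → edx=69+17=86
add edi, 2 → edi=7+2=9
cmp edi, 9  (cmp 9,9)
jne L0: not taken
halt.

86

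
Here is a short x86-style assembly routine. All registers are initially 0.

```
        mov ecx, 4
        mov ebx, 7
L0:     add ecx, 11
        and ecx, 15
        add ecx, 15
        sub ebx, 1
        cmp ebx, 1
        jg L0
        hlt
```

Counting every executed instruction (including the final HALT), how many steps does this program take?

39

ecx=4
ebx=7
ecx=4+11=15
ecx=15&15=15
ecx=15+15=30
ebx=7-1=6
cmp ebx, 1  (cmp 6,1)
jg L0: taken
ecx=30+11=41
ecx=41&15=9
ecx=9+15=24
ebx=6-1=5
cmp ebx, 1  (cmp 5,1)
jg L0: taken
ecx=24+11=35
ecx=35&15=3
ecx=3+15=18
ebx=5-1=4
cmp ebx, 1  (cmp 4,1)
jg L0: taken
ecx=18+11=29
ecx=29&15=13
ecx=13+15=28
ebx=4-1=3
cmp ebx, 1  (cmp 3,1)
jg L0: taken
ecx=28+11=39
ecx=39&15=7
ecx=7+15=22
ebx=3-1=2
cmp ebx, 1  (cmp 2,1)
jg L0: taken
ecx=22+11=33
ecx=33&15=1
ecx=1+15=16
ebx=2-1=1
cmp ebx, 1  (cmp 1,1)
jg L0: not taken
halt.
Total executed instructions: 39.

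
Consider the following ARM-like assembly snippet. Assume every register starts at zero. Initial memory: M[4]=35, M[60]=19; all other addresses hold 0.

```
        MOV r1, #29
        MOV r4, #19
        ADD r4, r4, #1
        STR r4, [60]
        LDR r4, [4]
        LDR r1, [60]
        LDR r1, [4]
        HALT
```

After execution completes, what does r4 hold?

35

after MOV r1, #29: r1=29
after MOV r4, #19: r4=19
after ADD r4, r4, #1: r4=19+1=20
STR r4, [60] → M[60]=20
after LDR r4, [4]: r4=M[4]=35
after LDR r1, [60]: r1=M[60]=20
after LDR r1, [4]: r1=M[4]=35
halt.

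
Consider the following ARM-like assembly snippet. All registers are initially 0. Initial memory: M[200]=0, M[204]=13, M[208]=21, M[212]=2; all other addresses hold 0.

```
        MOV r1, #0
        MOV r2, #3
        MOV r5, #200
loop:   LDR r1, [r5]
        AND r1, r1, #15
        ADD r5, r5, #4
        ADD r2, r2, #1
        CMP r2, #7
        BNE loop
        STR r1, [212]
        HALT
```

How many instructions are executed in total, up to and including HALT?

29

after MOV r1, #0: r1=0
after MOV r2, #3: r2=3
after MOV r5, #200: r5=200
after LDR r1, [r5]: r1=M[200]=0
after AND r1, r1, #15: r1=0&15=0
after ADD r5, r5, #4: r5=200+4=204
after ADD r2, r2, #1: r2=3+1=4
CMP r2, #7  (cmp 4,7)
BNE loop: taken
after LDR r1, [r5]: r1=M[204]=13
after AND r1, r1, #15: r1=13&15=13
after ADD r5, r5, #4: r5=204+4=208
after ADD r2, r2, #1: r2=4+1=5
CMP r2, #7  (cmp 5,7)
BNE loop: taken
after LDR r1, [r5]: r1=M[208]=21
after AND r1, r1, #15: r1=21&15=5
after ADD r5, r5, #4: r5=208+4=212
after ADD r2, r2, #1: r2=5+1=6
CMP r2, #7  (cmp 6,7)
BNE loop: taken
after LDR r1, [r5]: r1=M[212]=2
after AND r1, r1, #15: r1=2&15=2
after ADD r5, r5, #4: r5=212+4=216
after ADD r2, r2, #1: r2=6+1=7
CMP r2, #7  (cmp 7,7)
BNE loop: not taken
STR r1, [212] → M[212]=2
halt.
Total executed instructions: 29.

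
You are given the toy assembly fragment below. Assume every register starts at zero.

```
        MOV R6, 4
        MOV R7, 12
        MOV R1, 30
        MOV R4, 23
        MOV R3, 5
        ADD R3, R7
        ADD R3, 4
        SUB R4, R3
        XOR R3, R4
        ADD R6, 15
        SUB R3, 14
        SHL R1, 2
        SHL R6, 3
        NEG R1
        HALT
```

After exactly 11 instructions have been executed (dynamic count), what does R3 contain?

MOV R6, 4 → R6=4
MOV R7, 12 → R7=12
MOV R1, 30 → R1=30
MOV R4, 23 → R4=23
MOV R3, 5 → R3=5
ADD R3, R7 → R3=5+12=17
ADD R3, 4 → R3=17+4=21
SUB R4, R3 → R4=23-21=2
XOR R3, R4 → R3=21^2=23
ADD R6, 15 → R6=4+15=19
SUB R3, 14 → R3=23-14=9
After step 11: R3 = 9.

9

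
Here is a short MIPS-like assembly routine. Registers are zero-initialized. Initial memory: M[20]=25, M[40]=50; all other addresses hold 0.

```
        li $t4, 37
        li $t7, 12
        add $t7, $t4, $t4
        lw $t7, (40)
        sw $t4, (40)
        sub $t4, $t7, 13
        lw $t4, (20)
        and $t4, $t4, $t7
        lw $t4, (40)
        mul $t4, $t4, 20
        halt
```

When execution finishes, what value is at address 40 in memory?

37

li $t4, 37 → $t4=37
li $t7, 12 → $t7=12
add $t7, $t4, $t4 → $t7=37+37=74
lw $t7, (40) → $t7=M[40]=50
sw $t4, (40) → M[40]=37
sub $t4, $t7, 13 → $t4=50-13=37
lw $t4, (20) → $t4=M[20]=25
and $t4, $t4, $t7 → $t4=25&50=16
lw $t4, (40) → $t4=M[40]=37
mul $t4, $t4, 20 → $t4=37*20=740
halt.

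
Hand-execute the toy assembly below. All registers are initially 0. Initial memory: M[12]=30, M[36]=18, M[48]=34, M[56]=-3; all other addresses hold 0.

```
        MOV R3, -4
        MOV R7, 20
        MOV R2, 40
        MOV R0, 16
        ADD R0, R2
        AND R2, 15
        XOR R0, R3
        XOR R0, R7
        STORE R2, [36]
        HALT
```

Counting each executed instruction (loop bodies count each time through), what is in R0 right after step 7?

-60

after MOV R3, -4: R3=-4
after MOV R7, 20: R7=20
after MOV R2, 40: R2=40
after MOV R0, 16: R0=16
after ADD R0, R2: R0=16+40=56
after AND R2, 15: R2=40&15=8
after XOR R0, R3: R0=56^(-4)=-60
After step 7: R0 = -60.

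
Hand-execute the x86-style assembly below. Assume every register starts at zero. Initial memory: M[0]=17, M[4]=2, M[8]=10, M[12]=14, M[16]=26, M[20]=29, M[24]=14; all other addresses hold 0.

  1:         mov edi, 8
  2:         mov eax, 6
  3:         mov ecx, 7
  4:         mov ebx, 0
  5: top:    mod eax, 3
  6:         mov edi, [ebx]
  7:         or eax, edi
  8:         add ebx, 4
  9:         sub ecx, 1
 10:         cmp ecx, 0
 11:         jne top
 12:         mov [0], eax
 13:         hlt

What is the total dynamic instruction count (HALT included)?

55

edi=8
eax=6
ecx=7
ebx=0
eax=6%3=0
edi=M[0]=17
eax=0|17=17
ebx=0+4=4
ecx=7-1=6
cmp ecx, 0  (cmp 6,0)
jne top: taken
eax=17%3=2
edi=M[4]=2
eax=2|2=2
ebx=4+4=8
ecx=6-1=5
cmp ecx, 0  (cmp 5,0)
jne top: taken
eax=2%3=2
edi=M[8]=10
eax=2|10=10
ebx=8+4=12
ecx=5-1=4
cmp ecx, 0  (cmp 4,0)
jne top: taken
eax=10%3=1
edi=M[12]=14
eax=1|14=15
ebx=12+4=16
ecx=4-1=3
cmp ecx, 0  (cmp 3,0)
jne top: taken
eax=15%3=0
edi=M[16]=26
eax=0|26=26
ebx=16+4=20
ecx=3-1=2
cmp ecx, 0  (cmp 2,0)
jne top: taken
eax=26%3=2
edi=M[20]=29
eax=2|29=31
ebx=20+4=24
ecx=2-1=1
cmp ecx, 0  (cmp 1,0)
jne top: taken
eax=31%3=1
edi=M[24]=14
eax=1|14=15
ebx=24+4=28
ecx=1-1=0
cmp ecx, 0  (cmp 0,0)
jne top: not taken
mov [0], eax → M[0]=15
halt.
Total executed instructions: 55.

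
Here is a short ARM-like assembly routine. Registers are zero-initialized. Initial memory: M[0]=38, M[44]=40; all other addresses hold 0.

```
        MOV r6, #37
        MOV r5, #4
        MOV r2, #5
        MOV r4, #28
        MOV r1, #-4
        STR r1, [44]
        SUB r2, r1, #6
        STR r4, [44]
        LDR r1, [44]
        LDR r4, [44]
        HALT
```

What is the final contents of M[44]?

28

after MOV r6, #37: r6=37
after MOV r5, #4: r5=4
after MOV r2, #5: r2=5
after MOV r4, #28: r4=28
after MOV r1, #-4: r1=-4
STR r1, [44] → M[44]=-4
after SUB r2, r1, #6: r2=(-4)-6=-10
STR r4, [44] → M[44]=28
after LDR r1, [44]: r1=M[44]=28
after LDR r4, [44]: r4=M[44]=28
halt.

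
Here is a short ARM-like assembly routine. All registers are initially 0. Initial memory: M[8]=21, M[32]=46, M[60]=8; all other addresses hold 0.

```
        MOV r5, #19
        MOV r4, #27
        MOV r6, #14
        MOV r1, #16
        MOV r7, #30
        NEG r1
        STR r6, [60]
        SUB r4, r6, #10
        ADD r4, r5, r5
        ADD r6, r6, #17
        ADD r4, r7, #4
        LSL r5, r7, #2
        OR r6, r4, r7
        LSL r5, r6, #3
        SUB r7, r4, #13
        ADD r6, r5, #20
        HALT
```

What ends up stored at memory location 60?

14

MOV r5, #19 → r5=19
MOV r4, #27 → r4=27
MOV r6, #14 → r6=14
MOV r1, #16 → r1=16
MOV r7, #30 → r7=30
NEG r1 → r1=-(16)=-16
STR r6, [60] → M[60]=14
SUB r4, r6, #10 → r4=14-10=4
ADD r4, r5, r5 → r4=19+19=38
ADD r6, r6, #17 → r6=14+17=31
ADD r4, r7, #4 → r4=30+4=34
LSL r5, r7, #2 → r5=30<<2=120
OR r6, r4, r7 → r6=34|30=62
LSL r5, r6, #3 → r5=62<<3=496
SUB r7, r4, #13 → r7=34-13=21
ADD r6, r5, #20 → r6=496+20=516
halt.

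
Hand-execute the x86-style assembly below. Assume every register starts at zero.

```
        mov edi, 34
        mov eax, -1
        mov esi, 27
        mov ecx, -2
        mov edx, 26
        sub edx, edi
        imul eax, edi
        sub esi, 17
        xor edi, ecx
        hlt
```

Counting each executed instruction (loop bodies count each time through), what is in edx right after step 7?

after mov edi, 34: edi=34
after mov eax, -1: eax=-1
after mov esi, 27: esi=27
after mov ecx, -2: ecx=-2
after mov edx, 26: edx=26
after sub edx, edi: edx=26-34=-8
after imul eax, edi: eax=(-1)*34=-34
After step 7: edx = -8.

-8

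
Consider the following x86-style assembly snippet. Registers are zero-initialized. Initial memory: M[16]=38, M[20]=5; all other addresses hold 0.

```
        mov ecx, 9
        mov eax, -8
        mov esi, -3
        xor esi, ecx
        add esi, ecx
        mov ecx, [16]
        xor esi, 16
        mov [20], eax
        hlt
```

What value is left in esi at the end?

after mov ecx, 9: ecx=9
after mov eax, -8: eax=-8
after mov esi, -3: esi=-3
after xor esi, ecx: esi=(-3)^9=-12
after add esi, ecx: esi=(-12)+9=-3
after mov ecx, [16]: ecx=M[16]=38
after xor esi, 16: esi=(-3)^16=-19
mov [20], eax → M[20]=-8
halt.

-19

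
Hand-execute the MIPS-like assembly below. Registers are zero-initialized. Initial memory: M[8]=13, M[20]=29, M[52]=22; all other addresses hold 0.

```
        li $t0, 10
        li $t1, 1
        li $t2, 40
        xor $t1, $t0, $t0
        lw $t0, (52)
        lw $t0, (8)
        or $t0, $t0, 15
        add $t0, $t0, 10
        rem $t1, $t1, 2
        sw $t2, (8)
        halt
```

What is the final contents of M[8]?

after li $t0, 10: $t0=10
after li $t1, 1: $t1=1
after li $t2, 40: $t2=40
after xor $t1, $t0, $t0: $t1=10^10=0
after lw $t0, (52): $t0=M[52]=22
after lw $t0, (8): $t0=M[8]=13
after or $t0, $t0, 15: $t0=13|15=15
after add $t0, $t0, 10: $t0=15+10=25
after rem $t1, $t1, 2: $t1=0%2=0
sw $t2, (8) → M[8]=40
halt.

40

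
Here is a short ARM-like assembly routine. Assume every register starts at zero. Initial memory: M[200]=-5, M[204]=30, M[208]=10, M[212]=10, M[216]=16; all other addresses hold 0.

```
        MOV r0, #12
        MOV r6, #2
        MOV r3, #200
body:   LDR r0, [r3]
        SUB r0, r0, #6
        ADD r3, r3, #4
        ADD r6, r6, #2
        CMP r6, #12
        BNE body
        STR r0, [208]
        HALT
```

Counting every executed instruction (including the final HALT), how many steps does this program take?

r0=12
r6=2
r3=200
r0=M[200]=-5
r0=(-5)-6=-11
r3=200+4=204
r6=2+2=4
CMP r6, #12  (cmp 4,12)
BNE body: taken
r0=M[204]=30
r0=30-6=24
r3=204+4=208
r6=4+2=6
CMP r6, #12  (cmp 6,12)
BNE body: taken
r0=M[208]=10
r0=10-6=4
r3=208+4=212
r6=6+2=8
CMP r6, #12  (cmp 8,12)
BNE body: taken
r0=M[212]=10
r0=10-6=4
r3=212+4=216
r6=8+2=10
CMP r6, #12  (cmp 10,12)
BNE body: taken
r0=M[216]=16
r0=16-6=10
r3=216+4=220
r6=10+2=12
CMP r6, #12  (cmp 12,12)
BNE body: not taken
STR r0, [208] → M[208]=10
halt.
Total executed instructions: 35.

35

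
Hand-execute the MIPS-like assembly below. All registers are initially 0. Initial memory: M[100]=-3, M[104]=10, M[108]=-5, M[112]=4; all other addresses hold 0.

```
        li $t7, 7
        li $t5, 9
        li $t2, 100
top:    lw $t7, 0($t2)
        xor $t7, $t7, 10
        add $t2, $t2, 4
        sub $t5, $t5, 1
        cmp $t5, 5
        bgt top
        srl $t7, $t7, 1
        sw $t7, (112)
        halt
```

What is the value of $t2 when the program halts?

116

li $t7, 7 → $t7=7
li $t5, 9 → $t5=9
li $t2, 100 → $t2=100
lw $t7, 0($t2) → $t7=M[100]=-3
xor $t7, $t7, 10 → $t7=(-3)^10=-9
add $t2, $t2, 4 → $t2=100+4=104
sub $t5, $t5, 1 → $t5=9-1=8
cmp $t5, 5  (cmp 8,5)
bgt top: taken
lw $t7, 0($t2) → $t7=M[104]=10
xor $t7, $t7, 10 → $t7=10^10=0
add $t2, $t2, 4 → $t2=104+4=108
sub $t5, $t5, 1 → $t5=8-1=7
cmp $t5, 5  (cmp 7,5)
bgt top: taken
lw $t7, 0($t2) → $t7=M[108]=-5
xor $t7, $t7, 10 → $t7=(-5)^10=-15
add $t2, $t2, 4 → $t2=108+4=112
sub $t5, $t5, 1 → $t5=7-1=6
cmp $t5, 5  (cmp 6,5)
bgt top: taken
lw $t7, 0($t2) → $t7=M[112]=4
xor $t7, $t7, 10 → $t7=4^10=14
add $t2, $t2, 4 → $t2=112+4=116
sub $t5, $t5, 1 → $t5=6-1=5
cmp $t5, 5  (cmp 5,5)
bgt top: not taken
srl $t7, $t7, 1 → $t7=14>>1=7
sw $t7, (112) → M[112]=7
halt.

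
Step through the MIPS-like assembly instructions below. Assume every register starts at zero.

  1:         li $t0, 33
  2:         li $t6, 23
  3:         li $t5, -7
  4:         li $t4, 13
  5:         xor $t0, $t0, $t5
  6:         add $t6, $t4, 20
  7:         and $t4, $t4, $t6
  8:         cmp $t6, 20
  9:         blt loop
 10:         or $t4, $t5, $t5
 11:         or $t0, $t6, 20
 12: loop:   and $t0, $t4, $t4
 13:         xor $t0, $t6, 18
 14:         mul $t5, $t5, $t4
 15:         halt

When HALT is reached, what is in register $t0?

51

after li $t0, 33: $t0=33
after li $t6, 23: $t6=23
after li $t5, -7: $t5=-7
after li $t4, 13: $t4=13
after xor $t0, $t0, $t5: $t0=33^(-7)=-40
after add $t6, $t4, 20: $t6=13+20=33
after and $t4, $t4, $t6: $t4=13&33=1
cmp $t6, 20  (cmp 33,20)
blt loop: not taken
after or $t4, $t5, $t5: $t4=(-7)|(-7)=-7
after or $t0, $t6, 20: $t0=33|20=53
after and $t0, $t4, $t4: $t0=(-7)&(-7)=-7
after xor $t0, $t6, 18: $t0=33^18=51
after mul $t5, $t5, $t4: $t5=(-7)*(-7)=49
halt.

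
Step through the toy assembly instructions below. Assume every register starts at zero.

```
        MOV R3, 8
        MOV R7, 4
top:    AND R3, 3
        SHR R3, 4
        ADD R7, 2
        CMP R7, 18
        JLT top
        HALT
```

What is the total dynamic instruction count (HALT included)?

38

R3=8
R7=4
R3=8&3=0
R3=0>>4=0
R7=4+2=6
CMP R7, 18  (cmp 6,18)
JLT top: taken
R3=0&3=0
R3=0>>4=0
R7=6+2=8
CMP R7, 18  (cmp 8,18)
JLT top: taken
R3=0&3=0
R3=0>>4=0
R7=8+2=10
CMP R7, 18  (cmp 10,18)
JLT top: taken
R3=0&3=0
R3=0>>4=0
R7=10+2=12
CMP R7, 18  (cmp 12,18)
JLT top: taken
R3=0&3=0
R3=0>>4=0
R7=12+2=14
CMP R7, 18  (cmp 14,18)
JLT top: taken
R3=0&3=0
R3=0>>4=0
R7=14+2=16
CMP R7, 18  (cmp 16,18)
JLT top: taken
R3=0&3=0
R3=0>>4=0
R7=16+2=18
CMP R7, 18  (cmp 18,18)
JLT top: not taken
halt.
Total executed instructions: 38.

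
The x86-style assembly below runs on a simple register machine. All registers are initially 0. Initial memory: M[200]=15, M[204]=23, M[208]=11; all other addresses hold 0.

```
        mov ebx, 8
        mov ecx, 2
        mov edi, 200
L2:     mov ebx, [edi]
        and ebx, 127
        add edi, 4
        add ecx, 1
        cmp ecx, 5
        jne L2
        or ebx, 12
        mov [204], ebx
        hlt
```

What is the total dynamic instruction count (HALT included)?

24

after mov ebx, 8: ebx=8
after mov ecx, 2: ecx=2
after mov edi, 200: edi=200
after mov ebx, [edi]: ebx=M[200]=15
after and ebx, 127: ebx=15&127=15
after add edi, 4: edi=200+4=204
after add ecx, 1: ecx=2+1=3
cmp ecx, 5  (cmp 3,5)
jne L2: taken
after mov ebx, [edi]: ebx=M[204]=23
after and ebx, 127: ebx=23&127=23
after add edi, 4: edi=204+4=208
after add ecx, 1: ecx=3+1=4
cmp ecx, 5  (cmp 4,5)
jne L2: taken
after mov ebx, [edi]: ebx=M[208]=11
after and ebx, 127: ebx=11&127=11
after add edi, 4: edi=208+4=212
after add ecx, 1: ecx=4+1=5
cmp ecx, 5  (cmp 5,5)
jne L2: not taken
after or ebx, 12: ebx=11|12=15
mov [204], ebx → M[204]=15
halt.
Total executed instructions: 24.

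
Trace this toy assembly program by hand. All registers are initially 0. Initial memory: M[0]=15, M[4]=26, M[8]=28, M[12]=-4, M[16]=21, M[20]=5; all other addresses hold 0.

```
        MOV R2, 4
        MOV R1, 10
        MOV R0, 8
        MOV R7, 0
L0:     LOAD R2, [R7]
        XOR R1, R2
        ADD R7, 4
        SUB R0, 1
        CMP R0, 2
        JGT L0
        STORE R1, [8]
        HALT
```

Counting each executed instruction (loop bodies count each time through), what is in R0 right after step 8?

after MOV R2, 4: R2=4
after MOV R1, 10: R1=10
after MOV R0, 8: R0=8
after MOV R7, 0: R7=0
after LOAD R2, [R7]: R2=M[0]=15
after XOR R1, R2: R1=10^15=5
after ADD R7, 4: R7=0+4=4
after SUB R0, 1: R0=8-1=7
After step 8: R0 = 7.

7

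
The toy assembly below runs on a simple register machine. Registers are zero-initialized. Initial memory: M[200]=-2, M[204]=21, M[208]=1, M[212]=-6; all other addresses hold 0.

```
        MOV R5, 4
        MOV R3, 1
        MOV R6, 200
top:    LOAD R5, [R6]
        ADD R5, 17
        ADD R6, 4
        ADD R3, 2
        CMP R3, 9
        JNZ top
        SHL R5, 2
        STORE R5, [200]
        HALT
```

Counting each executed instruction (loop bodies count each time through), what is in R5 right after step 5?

after MOV R5, 4: R5=4
after MOV R3, 1: R3=1
after MOV R6, 200: R6=200
after LOAD R5, [R6]: R5=M[200]=-2
after ADD R5, 17: R5=(-2)+17=15
After step 5: R5 = 15.

15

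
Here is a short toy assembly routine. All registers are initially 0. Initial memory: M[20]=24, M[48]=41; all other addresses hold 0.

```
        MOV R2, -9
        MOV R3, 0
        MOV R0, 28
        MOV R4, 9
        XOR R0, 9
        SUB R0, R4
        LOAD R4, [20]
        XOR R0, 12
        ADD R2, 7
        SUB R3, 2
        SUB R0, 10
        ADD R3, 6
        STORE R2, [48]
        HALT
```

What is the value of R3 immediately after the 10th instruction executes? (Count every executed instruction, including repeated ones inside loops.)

MOV R2, -9 → R2=-9
MOV R3, 0 → R3=0
MOV R0, 28 → R0=28
MOV R4, 9 → R4=9
XOR R0, 9 → R0=28^9=21
SUB R0, R4 → R0=21-9=12
LOAD R4, [20] → R4=M[20]=24
XOR R0, 12 → R0=12^12=0
ADD R2, 7 → R2=(-9)+7=-2
SUB R3, 2 → R3=0-2=-2
After step 10: R3 = -2.

-2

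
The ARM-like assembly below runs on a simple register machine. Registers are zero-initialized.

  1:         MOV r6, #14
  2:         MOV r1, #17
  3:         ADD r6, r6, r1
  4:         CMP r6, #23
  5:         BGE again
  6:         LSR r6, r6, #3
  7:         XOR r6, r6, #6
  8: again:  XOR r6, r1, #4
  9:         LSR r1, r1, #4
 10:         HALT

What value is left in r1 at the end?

1

after MOV r6, #14: r6=14
after MOV r1, #17: r1=17
after ADD r6, r6, r1: r6=14+17=31
CMP r6, #23  (cmp 31,23)
BGE again: taken
after XOR r6, r1, #4: r6=17^4=21
after LSR r1, r1, #4: r1=17>>4=1
halt.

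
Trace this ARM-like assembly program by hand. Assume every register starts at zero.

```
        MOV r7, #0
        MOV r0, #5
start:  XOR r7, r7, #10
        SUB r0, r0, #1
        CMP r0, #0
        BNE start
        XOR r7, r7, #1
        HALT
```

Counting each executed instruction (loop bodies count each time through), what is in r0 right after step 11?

3

r7=0
r0=5
r7=0^10=10
r0=5-1=4
CMP r0, #0  (cmp 4,0)
BNE start: taken
r7=10^10=0
r0=4-1=3
CMP r0, #0  (cmp 3,0)
BNE start: taken
r7=0^10=10
After step 11: r0 = 3.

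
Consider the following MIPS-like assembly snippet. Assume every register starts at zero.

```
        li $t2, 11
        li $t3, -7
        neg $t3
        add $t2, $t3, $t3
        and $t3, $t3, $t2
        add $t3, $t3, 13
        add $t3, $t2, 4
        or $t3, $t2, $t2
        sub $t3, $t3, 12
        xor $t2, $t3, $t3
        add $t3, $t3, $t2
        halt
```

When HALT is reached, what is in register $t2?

after li $t2, 11: $t2=11
after li $t3, -7: $t3=-7
after neg $t3: $t3=-(-7)=7
after add $t2, $t3, $t3: $t2=7+7=14
after and $t3, $t3, $t2: $t3=7&14=6
after add $t3, $t3, 13: $t3=6+13=19
after add $t3, $t2, 4: $t3=14+4=18
after or $t3, $t2, $t2: $t3=14|14=14
after sub $t3, $t3, 12: $t3=14-12=2
after xor $t2, $t3, $t3: $t2=2^2=0
after add $t3, $t3, $t2: $t3=2+0=2
halt.

0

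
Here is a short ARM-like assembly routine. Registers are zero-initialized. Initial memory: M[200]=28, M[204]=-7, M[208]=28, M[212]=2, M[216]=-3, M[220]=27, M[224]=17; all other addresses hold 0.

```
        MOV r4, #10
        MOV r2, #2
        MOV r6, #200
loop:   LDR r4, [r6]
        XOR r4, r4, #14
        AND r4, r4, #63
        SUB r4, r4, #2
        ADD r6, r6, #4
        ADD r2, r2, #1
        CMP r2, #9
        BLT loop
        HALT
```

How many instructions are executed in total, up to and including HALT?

60

r4=10
r2=2
r6=200
r4=M[200]=28
r4=28^14=18
r4=18&63=18
r4=18-2=16
r6=200+4=204
r2=2+1=3
CMP r2, #9  (cmp 3,9)
BLT loop: taken
r4=M[204]=-7
r4=(-7)^14=-9
r4=(-9)&63=55
r4=55-2=53
r6=204+4=208
r2=3+1=4
CMP r2, #9  (cmp 4,9)
BLT loop: taken
r4=M[208]=28
r4=28^14=18
r4=18&63=18
r4=18-2=16
r6=208+4=212
r2=4+1=5
CMP r2, #9  (cmp 5,9)
BLT loop: taken
r4=M[212]=2
r4=2^14=12
r4=12&63=12
r4=12-2=10
r6=212+4=216
r2=5+1=6
CMP r2, #9  (cmp 6,9)
BLT loop: taken
r4=M[216]=-3
r4=(-3)^14=-13
r4=(-13)&63=51
r4=51-2=49
r6=216+4=220
r2=6+1=7
CMP r2, #9  (cmp 7,9)
BLT loop: taken
r4=M[220]=27
r4=27^14=21
r4=21&63=21
r4=21-2=19
r6=220+4=224
r2=7+1=8
CMP r2, #9  (cmp 8,9)
BLT loop: taken
r4=M[224]=17
r4=17^14=31
r4=31&63=31
r4=31-2=29
r6=224+4=228
r2=8+1=9
CMP r2, #9  (cmp 9,9)
BLT loop: not taken
halt.
Total executed instructions: 60.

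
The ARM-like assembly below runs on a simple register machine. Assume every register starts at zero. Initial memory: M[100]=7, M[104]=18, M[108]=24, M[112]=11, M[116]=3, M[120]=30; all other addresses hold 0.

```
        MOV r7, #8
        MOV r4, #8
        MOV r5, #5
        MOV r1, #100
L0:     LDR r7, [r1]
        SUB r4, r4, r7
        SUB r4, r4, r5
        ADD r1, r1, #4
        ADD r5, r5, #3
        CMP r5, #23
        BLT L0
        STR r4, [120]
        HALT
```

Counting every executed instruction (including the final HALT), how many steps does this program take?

48

after MOV r7, #8: r7=8
after MOV r4, #8: r4=8
after MOV r5, #5: r5=5
after MOV r1, #100: r1=100
after LDR r7, [r1]: r7=M[100]=7
after SUB r4, r4, r7: r4=8-7=1
after SUB r4, r4, r5: r4=1-5=-4
after ADD r1, r1, #4: r1=100+4=104
after ADD r5, r5, #3: r5=5+3=8
CMP r5, #23  (cmp 8,23)
BLT L0: taken
after LDR r7, [r1]: r7=M[104]=18
after SUB r4, r4, r7: r4=(-4)-18=-22
after SUB r4, r4, r5: r4=(-22)-8=-30
after ADD r1, r1, #4: r1=104+4=108
after ADD r5, r5, #3: r5=8+3=11
CMP r5, #23  (cmp 11,23)
BLT L0: taken
after LDR r7, [r1]: r7=M[108]=24
after SUB r4, r4, r7: r4=(-30)-24=-54
after SUB r4, r4, r5: r4=(-54)-11=-65
after ADD r1, r1, #4: r1=108+4=112
after ADD r5, r5, #3: r5=11+3=14
CMP r5, #23  (cmp 14,23)
BLT L0: taken
after LDR r7, [r1]: r7=M[112]=11
after SUB r4, r4, r7: r4=(-65)-11=-76
after SUB r4, r4, r5: r4=(-76)-14=-90
after ADD r1, r1, #4: r1=112+4=116
after ADD r5, r5, #3: r5=14+3=17
CMP r5, #23  (cmp 17,23)
BLT L0: taken
after LDR r7, [r1]: r7=M[116]=3
after SUB r4, r4, r7: r4=(-90)-3=-93
after SUB r4, r4, r5: r4=(-93)-17=-110
after ADD r1, r1, #4: r1=116+4=120
after ADD r5, r5, #3: r5=17+3=20
CMP r5, #23  (cmp 20,23)
BLT L0: taken
after LDR r7, [r1]: r7=M[120]=30
after SUB r4, r4, r7: r4=(-110)-30=-140
after SUB r4, r4, r5: r4=(-140)-20=-160
after ADD r1, r1, #4: r1=120+4=124
after ADD r5, r5, #3: r5=20+3=23
CMP r5, #23  (cmp 23,23)
BLT L0: not taken
STR r4, [120] → M[120]=-160
halt.
Total executed instructions: 48.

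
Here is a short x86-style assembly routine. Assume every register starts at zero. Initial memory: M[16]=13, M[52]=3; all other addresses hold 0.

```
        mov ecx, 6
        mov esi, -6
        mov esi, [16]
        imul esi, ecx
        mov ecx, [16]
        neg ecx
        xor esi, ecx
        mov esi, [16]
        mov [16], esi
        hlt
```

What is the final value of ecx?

mov ecx, 6 → ecx=6
mov esi, -6 → esi=-6
mov esi, [16] → esi=M[16]=13
imul esi, ecx → esi=13*6=78
mov ecx, [16] → ecx=M[16]=13
neg ecx → ecx=-(13)=-13
xor esi, ecx → esi=78^(-13)=-67
mov esi, [16] → esi=M[16]=13
mov [16], esi → M[16]=13
halt.

-13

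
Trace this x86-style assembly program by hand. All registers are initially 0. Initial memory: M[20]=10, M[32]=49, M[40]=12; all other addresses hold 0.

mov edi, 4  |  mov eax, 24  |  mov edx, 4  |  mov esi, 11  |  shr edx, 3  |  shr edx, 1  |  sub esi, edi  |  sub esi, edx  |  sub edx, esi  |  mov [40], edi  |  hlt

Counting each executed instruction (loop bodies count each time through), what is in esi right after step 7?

7

mov edi, 4 → edi=4
mov eax, 24 → eax=24
mov edx, 4 → edx=4
mov esi, 11 → esi=11
shr edx, 3 → edx=4>>3=0
shr edx, 1 → edx=0>>1=0
sub esi, edi → esi=11-4=7
After step 7: esi = 7.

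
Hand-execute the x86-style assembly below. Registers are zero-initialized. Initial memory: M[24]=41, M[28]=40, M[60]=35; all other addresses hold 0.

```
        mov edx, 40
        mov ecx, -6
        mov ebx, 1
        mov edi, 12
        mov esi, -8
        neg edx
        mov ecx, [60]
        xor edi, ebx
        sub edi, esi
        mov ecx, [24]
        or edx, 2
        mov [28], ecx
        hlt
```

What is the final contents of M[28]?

after mov edx, 40: edx=40
after mov ecx, -6: ecx=-6
after mov ebx, 1: ebx=1
after mov edi, 12: edi=12
after mov esi, -8: esi=-8
after neg edx: edx=-(40)=-40
after mov ecx, [60]: ecx=M[60]=35
after xor edi, ebx: edi=12^1=13
after sub edi, esi: edi=13-(-8)=21
after mov ecx, [24]: ecx=M[24]=41
after or edx, 2: edx=(-40)|2=-38
mov [28], ecx → M[28]=41
halt.

41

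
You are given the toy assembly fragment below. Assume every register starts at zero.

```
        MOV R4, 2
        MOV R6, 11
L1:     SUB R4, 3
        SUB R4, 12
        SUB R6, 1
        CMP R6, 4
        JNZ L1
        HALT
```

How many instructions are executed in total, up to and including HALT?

38

after MOV R4, 2: R4=2
after MOV R6, 11: R6=11
after SUB R4, 3: R4=2-3=-1
after SUB R4, 12: R4=(-1)-12=-13
after SUB R6, 1: R6=11-1=10
CMP R6, 4  (cmp 10,4)
JNZ L1: taken
after SUB R4, 3: R4=(-13)-3=-16
after SUB R4, 12: R4=(-16)-12=-28
after SUB R6, 1: R6=10-1=9
CMP R6, 4  (cmp 9,4)
JNZ L1: taken
after SUB R4, 3: R4=(-28)-3=-31
after SUB R4, 12: R4=(-31)-12=-43
after SUB R6, 1: R6=9-1=8
CMP R6, 4  (cmp 8,4)
JNZ L1: taken
after SUB R4, 3: R4=(-43)-3=-46
after SUB R4, 12: R4=(-46)-12=-58
after SUB R6, 1: R6=8-1=7
CMP R6, 4  (cmp 7,4)
JNZ L1: taken
after SUB R4, 3: R4=(-58)-3=-61
after SUB R4, 12: R4=(-61)-12=-73
after SUB R6, 1: R6=7-1=6
CMP R6, 4  (cmp 6,4)
JNZ L1: taken
after SUB R4, 3: R4=(-73)-3=-76
after SUB R4, 12: R4=(-76)-12=-88
after SUB R6, 1: R6=6-1=5
CMP R6, 4  (cmp 5,4)
JNZ L1: taken
after SUB R4, 3: R4=(-88)-3=-91
after SUB R4, 12: R4=(-91)-12=-103
after SUB R6, 1: R6=5-1=4
CMP R6, 4  (cmp 4,4)
JNZ L1: not taken
halt.
Total executed instructions: 38.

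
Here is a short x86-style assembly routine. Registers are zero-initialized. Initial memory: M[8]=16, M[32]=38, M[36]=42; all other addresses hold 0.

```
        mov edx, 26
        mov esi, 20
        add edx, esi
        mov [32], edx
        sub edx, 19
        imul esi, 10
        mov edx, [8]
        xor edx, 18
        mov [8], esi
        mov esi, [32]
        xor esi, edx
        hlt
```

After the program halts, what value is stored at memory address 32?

46

after mov edx, 26: edx=26
after mov esi, 20: esi=20
after add edx, esi: edx=26+20=46
mov [32], edx → M[32]=46
after sub edx, 19: edx=46-19=27
after imul esi, 10: esi=20*10=200
after mov edx, [8]: edx=M[8]=16
after xor edx, 18: edx=16^18=2
mov [8], esi → M[8]=200
after mov esi, [32]: esi=M[32]=46
after xor esi, edx: esi=46^2=44
halt.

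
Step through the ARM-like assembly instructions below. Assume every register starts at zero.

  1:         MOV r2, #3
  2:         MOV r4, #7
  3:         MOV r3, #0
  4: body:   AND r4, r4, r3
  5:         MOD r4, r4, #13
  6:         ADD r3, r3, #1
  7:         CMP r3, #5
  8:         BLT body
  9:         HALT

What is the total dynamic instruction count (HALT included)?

MOV r2, #3 → r2=3
MOV r4, #7 → r4=7
MOV r3, #0 → r3=0
AND r4, r4, r3 → r4=7&0=0
MOD r4, r4, #13 → r4=0%13=0
ADD r3, r3, #1 → r3=0+1=1
CMP r3, #5  (cmp 1,5)
BLT body: taken
AND r4, r4, r3 → r4=0&1=0
MOD r4, r4, #13 → r4=0%13=0
ADD r3, r3, #1 → r3=1+1=2
CMP r3, #5  (cmp 2,5)
BLT body: taken
AND r4, r4, r3 → r4=0&2=0
MOD r4, r4, #13 → r4=0%13=0
ADD r3, r3, #1 → r3=2+1=3
CMP r3, #5  (cmp 3,5)
BLT body: taken
AND r4, r4, r3 → r4=0&3=0
MOD r4, r4, #13 → r4=0%13=0
ADD r3, r3, #1 → r3=3+1=4
CMP r3, #5  (cmp 4,5)
BLT body: taken
AND r4, r4, r3 → r4=0&4=0
MOD r4, r4, #13 → r4=0%13=0
ADD r3, r3, #1 → r3=4+1=5
CMP r3, #5  (cmp 5,5)
BLT body: not taken
halt.
Total executed instructions: 29.

29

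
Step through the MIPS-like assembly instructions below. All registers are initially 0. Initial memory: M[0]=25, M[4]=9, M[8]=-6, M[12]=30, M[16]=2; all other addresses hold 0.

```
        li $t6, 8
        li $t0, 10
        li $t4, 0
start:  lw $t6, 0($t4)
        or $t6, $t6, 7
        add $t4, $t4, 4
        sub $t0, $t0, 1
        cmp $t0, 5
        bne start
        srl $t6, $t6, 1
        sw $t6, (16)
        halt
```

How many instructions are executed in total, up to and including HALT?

$t6=8
$t0=10
$t4=0
$t6=M[0]=25
$t6=25|7=31
$t4=0+4=4
$t0=10-1=9
cmp $t0, 5  (cmp 9,5)
bne start: taken
$t6=M[4]=9
$t6=9|7=15
$t4=4+4=8
$t0=9-1=8
cmp $t0, 5  (cmp 8,5)
bne start: taken
$t6=M[8]=-6
$t6=(-6)|7=-1
$t4=8+4=12
$t0=8-1=7
cmp $t0, 5  (cmp 7,5)
bne start: taken
$t6=M[12]=30
$t6=30|7=31
$t4=12+4=16
$t0=7-1=6
cmp $t0, 5  (cmp 6,5)
bne start: taken
$t6=M[16]=2
$t6=2|7=7
$t4=16+4=20
$t0=6-1=5
cmp $t0, 5  (cmp 5,5)
bne start: not taken
$t6=7>>1=3
sw $t6, (16) → M[16]=3
halt.
Total executed instructions: 36.

36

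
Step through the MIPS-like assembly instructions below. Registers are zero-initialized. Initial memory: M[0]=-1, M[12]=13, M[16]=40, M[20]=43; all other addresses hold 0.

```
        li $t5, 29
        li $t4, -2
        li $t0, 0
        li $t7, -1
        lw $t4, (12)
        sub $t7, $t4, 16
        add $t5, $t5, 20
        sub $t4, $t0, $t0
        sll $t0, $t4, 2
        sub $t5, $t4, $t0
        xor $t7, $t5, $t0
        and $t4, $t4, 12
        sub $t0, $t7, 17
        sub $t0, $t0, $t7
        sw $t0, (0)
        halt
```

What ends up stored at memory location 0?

-17

after li $t5, 29: $t5=29
after li $t4, -2: $t4=-2
after li $t0, 0: $t0=0
after li $t7, -1: $t7=-1
after lw $t4, (12): $t4=M[12]=13
after sub $t7, $t4, 16: $t7=13-16=-3
after add $t5, $t5, 20: $t5=29+20=49
after sub $t4, $t0, $t0: $t4=0-0=0
after sll $t0, $t4, 2: $t0=0<<2=0
after sub $t5, $t4, $t0: $t5=0-0=0
after xor $t7, $t5, $t0: $t7=0^0=0
after and $t4, $t4, 12: $t4=0&12=0
after sub $t0, $t7, 17: $t0=0-17=-17
after sub $t0, $t0, $t7: $t0=(-17)-0=-17
sw $t0, (0) → M[0]=-17
halt.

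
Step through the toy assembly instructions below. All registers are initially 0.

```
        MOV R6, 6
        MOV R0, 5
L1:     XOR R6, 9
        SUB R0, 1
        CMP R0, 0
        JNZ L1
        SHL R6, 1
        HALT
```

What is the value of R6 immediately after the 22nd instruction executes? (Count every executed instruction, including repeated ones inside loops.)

R6=6
R0=5
R6=6^9=15
R0=5-1=4
CMP R0, 0  (cmp 4,0)
JNZ L1: taken
R6=15^9=6
R0=4-1=3
CMP R0, 0  (cmp 3,0)
JNZ L1: taken
R6=6^9=15
R0=3-1=2
CMP R0, 0  (cmp 2,0)
JNZ L1: taken
R6=15^9=6
R0=2-1=1
CMP R0, 0  (cmp 1,0)
JNZ L1: taken
R6=6^9=15
R0=1-1=0
CMP R0, 0  (cmp 0,0)
JNZ L1: not taken
After step 22: R6 = 15.

15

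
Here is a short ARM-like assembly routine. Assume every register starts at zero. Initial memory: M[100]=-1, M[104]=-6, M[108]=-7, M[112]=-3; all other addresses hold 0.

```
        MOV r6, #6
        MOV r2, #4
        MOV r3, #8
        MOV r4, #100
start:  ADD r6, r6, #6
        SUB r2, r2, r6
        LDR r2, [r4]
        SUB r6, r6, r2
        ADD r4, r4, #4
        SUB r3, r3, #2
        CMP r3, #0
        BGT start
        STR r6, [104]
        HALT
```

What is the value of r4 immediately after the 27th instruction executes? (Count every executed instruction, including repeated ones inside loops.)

112

r6=6
r2=4
r3=8
r4=100
r6=6+6=12
r2=4-12=-8
r2=M[100]=-1
r6=12-(-1)=13
r4=100+4=104
r3=8-2=6
CMP r3, #0  (cmp 6,0)
BGT start: taken
r6=13+6=19
r2=(-1)-19=-20
r2=M[104]=-6
r6=19-(-6)=25
r4=104+4=108
r3=6-2=4
CMP r3, #0  (cmp 4,0)
BGT start: taken
r6=25+6=31
r2=(-6)-31=-37
r2=M[108]=-7
r6=31-(-7)=38
r4=108+4=112
r3=4-2=2
CMP r3, #0  (cmp 2,0)
After step 27: r4 = 112.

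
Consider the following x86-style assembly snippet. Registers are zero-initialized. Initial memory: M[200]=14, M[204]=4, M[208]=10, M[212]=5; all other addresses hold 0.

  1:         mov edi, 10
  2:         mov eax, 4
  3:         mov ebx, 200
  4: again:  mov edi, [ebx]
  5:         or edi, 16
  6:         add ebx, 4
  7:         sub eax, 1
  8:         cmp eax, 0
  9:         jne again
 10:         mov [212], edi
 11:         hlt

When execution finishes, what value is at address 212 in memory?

mov edi, 10 → edi=10
mov eax, 4 → eax=4
mov ebx, 200 → ebx=200
mov edi, [ebx] → edi=M[200]=14
or edi, 16 → edi=14|16=30
add ebx, 4 → ebx=200+4=204
sub eax, 1 → eax=4-1=3
cmp eax, 0  (cmp 3,0)
jne again: taken
mov edi, [ebx] → edi=M[204]=4
or edi, 16 → edi=4|16=20
add ebx, 4 → ebx=204+4=208
sub eax, 1 → eax=3-1=2
cmp eax, 0  (cmp 2,0)
jne again: taken
mov edi, [ebx] → edi=M[208]=10
or edi, 16 → edi=10|16=26
add ebx, 4 → ebx=208+4=212
sub eax, 1 → eax=2-1=1
cmp eax, 0  (cmp 1,0)
jne again: taken
mov edi, [ebx] → edi=M[212]=5
or edi, 16 → edi=5|16=21
add ebx, 4 → ebx=212+4=216
sub eax, 1 → eax=1-1=0
cmp eax, 0  (cmp 0,0)
jne again: not taken
mov [212], edi → M[212]=21
halt.

21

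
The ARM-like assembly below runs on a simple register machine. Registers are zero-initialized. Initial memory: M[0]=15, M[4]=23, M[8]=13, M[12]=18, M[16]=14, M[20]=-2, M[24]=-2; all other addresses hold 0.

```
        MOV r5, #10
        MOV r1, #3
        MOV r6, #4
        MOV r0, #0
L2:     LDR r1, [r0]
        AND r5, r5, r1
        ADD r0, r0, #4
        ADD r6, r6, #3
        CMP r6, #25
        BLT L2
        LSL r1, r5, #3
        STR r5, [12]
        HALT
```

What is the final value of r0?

MOV r5, #10 → r5=10
MOV r1, #3 → r1=3
MOV r6, #4 → r6=4
MOV r0, #0 → r0=0
LDR r1, [r0] → r1=M[0]=15
AND r5, r5, r1 → r5=10&15=10
ADD r0, r0, #4 → r0=0+4=4
ADD r6, r6, #3 → r6=4+3=7
CMP r6, #25  (cmp 7,25)
BLT L2: taken
LDR r1, [r0] → r1=M[4]=23
AND r5, r5, r1 → r5=10&23=2
ADD r0, r0, #4 → r0=4+4=8
ADD r6, r6, #3 → r6=7+3=10
CMP r6, #25  (cmp 10,25)
BLT L2: taken
LDR r1, [r0] → r1=M[8]=13
AND r5, r5, r1 → r5=2&13=0
ADD r0, r0, #4 → r0=8+4=12
ADD r6, r6, #3 → r6=10+3=13
CMP r6, #25  (cmp 13,25)
BLT L2: taken
LDR r1, [r0] → r1=M[12]=18
AND r5, r5, r1 → r5=0&18=0
ADD r0, r0, #4 → r0=12+4=16
ADD r6, r6, #3 → r6=13+3=16
CMP r6, #25  (cmp 16,25)
BLT L2: taken
LDR r1, [r0] → r1=M[16]=14
AND r5, r5, r1 → r5=0&14=0
ADD r0, r0, #4 → r0=16+4=20
ADD r6, r6, #3 → r6=16+3=19
CMP r6, #25  (cmp 19,25)
BLT L2: taken
LDR r1, [r0] → r1=M[20]=-2
AND r5, r5, r1 → r5=0&(-2)=0
ADD r0, r0, #4 → r0=20+4=24
ADD r6, r6, #3 → r6=19+3=22
CMP r6, #25  (cmp 22,25)
BLT L2: taken
LDR r1, [r0] → r1=M[24]=-2
AND r5, r5, r1 → r5=0&(-2)=0
ADD r0, r0, #4 → r0=24+4=28
ADD r6, r6, #3 → r6=22+3=25
CMP r6, #25  (cmp 25,25)
BLT L2: not taken
LSL r1, r5, #3 → r1=0<<3=0
STR r5, [12] → M[12]=0
halt.

28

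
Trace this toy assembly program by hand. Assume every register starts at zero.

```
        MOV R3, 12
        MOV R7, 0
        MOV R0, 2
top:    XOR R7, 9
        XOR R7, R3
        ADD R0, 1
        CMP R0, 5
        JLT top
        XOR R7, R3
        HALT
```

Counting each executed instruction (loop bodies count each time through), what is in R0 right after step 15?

R3=12
R7=0
R0=2
R7=0^9=9
R7=9^12=5
R0=2+1=3
CMP R0, 5  (cmp 3,5)
JLT top: taken
R7=5^9=12
R7=12^12=0
R0=3+1=4
CMP R0, 5  (cmp 4,5)
JLT top: taken
R7=0^9=9
R7=9^12=5
After step 15: R0 = 4.

4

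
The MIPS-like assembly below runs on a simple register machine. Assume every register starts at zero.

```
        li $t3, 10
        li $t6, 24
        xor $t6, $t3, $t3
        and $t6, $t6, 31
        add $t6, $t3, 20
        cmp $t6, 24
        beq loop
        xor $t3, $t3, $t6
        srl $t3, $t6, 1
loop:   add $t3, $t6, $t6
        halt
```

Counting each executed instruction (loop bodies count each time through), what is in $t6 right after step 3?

after li $t3, 10: $t3=10
after li $t6, 24: $t6=24
after xor $t6, $t3, $t3: $t6=10^10=0
After step 3: $t6 = 0.

0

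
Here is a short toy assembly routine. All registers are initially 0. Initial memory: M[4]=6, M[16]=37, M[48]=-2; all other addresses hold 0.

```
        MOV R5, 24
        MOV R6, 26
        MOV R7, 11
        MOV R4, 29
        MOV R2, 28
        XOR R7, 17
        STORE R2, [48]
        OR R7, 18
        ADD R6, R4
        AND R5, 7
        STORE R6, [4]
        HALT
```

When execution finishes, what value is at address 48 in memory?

after MOV R5, 24: R5=24
after MOV R6, 26: R6=26
after MOV R7, 11: R7=11
after MOV R4, 29: R4=29
after MOV R2, 28: R2=28
after XOR R7, 17: R7=11^17=26
STORE R2, [48] → M[48]=28
after OR R7, 18: R7=26|18=26
after ADD R6, R4: R6=26+29=55
after AND R5, 7: R5=24&7=0
STORE R6, [4] → M[4]=55
halt.

28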